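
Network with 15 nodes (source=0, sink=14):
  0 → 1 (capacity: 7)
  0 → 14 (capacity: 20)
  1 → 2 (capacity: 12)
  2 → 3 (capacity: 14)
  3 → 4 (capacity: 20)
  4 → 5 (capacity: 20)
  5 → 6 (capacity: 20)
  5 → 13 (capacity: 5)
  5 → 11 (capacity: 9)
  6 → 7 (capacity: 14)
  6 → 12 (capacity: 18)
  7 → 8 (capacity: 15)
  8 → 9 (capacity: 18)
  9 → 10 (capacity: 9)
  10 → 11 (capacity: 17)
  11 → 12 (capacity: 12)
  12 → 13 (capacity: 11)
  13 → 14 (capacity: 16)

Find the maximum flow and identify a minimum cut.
Max flow = 27, Min cut edges: (0,1), (0,14)

Maximum flow: 27
Minimum cut: (0,1), (0,14)
Partition: S = [0], T = [1, 2, 3, 4, 5, 6, 7, 8, 9, 10, 11, 12, 13, 14]

Max-flow min-cut theorem verified: both equal 27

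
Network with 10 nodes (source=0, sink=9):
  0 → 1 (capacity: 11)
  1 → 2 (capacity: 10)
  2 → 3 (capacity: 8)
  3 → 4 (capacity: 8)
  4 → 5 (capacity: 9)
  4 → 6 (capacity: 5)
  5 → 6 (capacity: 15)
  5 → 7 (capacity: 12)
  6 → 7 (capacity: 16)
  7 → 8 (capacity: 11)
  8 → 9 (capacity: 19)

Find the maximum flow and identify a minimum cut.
Max flow = 8, Min cut edges: (3,4)

Maximum flow: 8
Minimum cut: (3,4)
Partition: S = [0, 1, 2, 3], T = [4, 5, 6, 7, 8, 9]

Max-flow min-cut theorem verified: both equal 8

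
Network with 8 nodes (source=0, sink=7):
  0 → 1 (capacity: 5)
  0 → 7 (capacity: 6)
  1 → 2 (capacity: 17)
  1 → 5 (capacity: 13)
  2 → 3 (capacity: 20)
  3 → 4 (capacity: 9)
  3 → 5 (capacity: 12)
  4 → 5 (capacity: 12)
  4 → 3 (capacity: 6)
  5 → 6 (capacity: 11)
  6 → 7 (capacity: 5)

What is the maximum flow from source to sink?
Maximum flow = 11

Max flow: 11

Flow assignment:
  0 → 1: 5/5
  0 → 7: 6/6
  1 → 5: 5/13
  5 → 6: 5/11
  6 → 7: 5/5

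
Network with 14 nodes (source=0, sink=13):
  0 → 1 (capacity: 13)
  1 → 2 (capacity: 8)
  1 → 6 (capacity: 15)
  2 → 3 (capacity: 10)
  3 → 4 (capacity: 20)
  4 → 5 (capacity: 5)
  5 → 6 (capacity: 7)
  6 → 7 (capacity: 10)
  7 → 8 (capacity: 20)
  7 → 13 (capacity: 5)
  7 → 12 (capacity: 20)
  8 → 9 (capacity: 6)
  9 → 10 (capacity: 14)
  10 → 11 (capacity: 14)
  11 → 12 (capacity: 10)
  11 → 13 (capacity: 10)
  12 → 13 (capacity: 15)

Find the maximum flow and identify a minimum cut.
Max flow = 10, Min cut edges: (6,7)

Maximum flow: 10
Minimum cut: (6,7)
Partition: S = [0, 1, 2, 3, 4, 5, 6], T = [7, 8, 9, 10, 11, 12, 13]

Max-flow min-cut theorem verified: both equal 10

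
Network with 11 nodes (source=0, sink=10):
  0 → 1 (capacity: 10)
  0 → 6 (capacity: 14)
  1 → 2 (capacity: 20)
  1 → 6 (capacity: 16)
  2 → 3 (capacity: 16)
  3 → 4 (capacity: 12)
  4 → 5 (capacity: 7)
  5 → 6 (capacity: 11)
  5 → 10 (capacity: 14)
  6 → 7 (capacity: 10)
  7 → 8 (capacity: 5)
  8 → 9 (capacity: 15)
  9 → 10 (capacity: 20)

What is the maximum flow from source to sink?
Maximum flow = 12

Max flow: 12

Flow assignment:
  0 → 1: 7/10
  0 → 6: 5/14
  1 → 2: 7/20
  2 → 3: 7/16
  3 → 4: 7/12
  4 → 5: 7/7
  5 → 10: 7/14
  6 → 7: 5/10
  7 → 8: 5/5
  8 → 9: 5/15
  9 → 10: 5/20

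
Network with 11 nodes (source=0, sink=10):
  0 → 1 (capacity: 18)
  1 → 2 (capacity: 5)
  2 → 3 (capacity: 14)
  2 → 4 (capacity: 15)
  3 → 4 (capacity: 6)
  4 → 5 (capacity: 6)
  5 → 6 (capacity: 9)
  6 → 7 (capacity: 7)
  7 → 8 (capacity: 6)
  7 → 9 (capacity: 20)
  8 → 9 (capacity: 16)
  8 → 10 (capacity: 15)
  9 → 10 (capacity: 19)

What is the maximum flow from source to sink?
Maximum flow = 5

Max flow: 5

Flow assignment:
  0 → 1: 5/18
  1 → 2: 5/5
  2 → 4: 5/15
  4 → 5: 5/6
  5 → 6: 5/9
  6 → 7: 5/7
  7 → 8: 5/6
  8 → 10: 5/15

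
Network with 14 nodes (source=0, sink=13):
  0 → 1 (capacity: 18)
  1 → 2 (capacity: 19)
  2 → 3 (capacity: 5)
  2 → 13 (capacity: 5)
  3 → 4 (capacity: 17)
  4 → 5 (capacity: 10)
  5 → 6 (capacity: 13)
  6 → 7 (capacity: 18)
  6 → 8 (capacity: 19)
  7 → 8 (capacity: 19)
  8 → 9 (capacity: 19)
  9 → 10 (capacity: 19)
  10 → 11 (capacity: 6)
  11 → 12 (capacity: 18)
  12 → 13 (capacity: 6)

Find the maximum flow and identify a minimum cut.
Max flow = 10, Min cut edges: (2,3), (2,13)

Maximum flow: 10
Minimum cut: (2,3), (2,13)
Partition: S = [0, 1, 2], T = [3, 4, 5, 6, 7, 8, 9, 10, 11, 12, 13]

Max-flow min-cut theorem verified: both equal 10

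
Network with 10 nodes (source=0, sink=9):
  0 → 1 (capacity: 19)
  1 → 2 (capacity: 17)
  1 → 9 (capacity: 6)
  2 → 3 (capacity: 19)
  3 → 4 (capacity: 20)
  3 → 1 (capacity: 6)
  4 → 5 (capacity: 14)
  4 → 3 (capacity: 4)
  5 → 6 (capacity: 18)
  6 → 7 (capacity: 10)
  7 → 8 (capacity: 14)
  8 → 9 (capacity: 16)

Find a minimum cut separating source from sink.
Min cut value = 16, edges: (1,9), (6,7)

Min cut value: 16
Partition: S = [0, 1, 2, 3, 4, 5, 6], T = [7, 8, 9]
Cut edges: (1,9), (6,7)

By max-flow min-cut theorem, max flow = min cut = 16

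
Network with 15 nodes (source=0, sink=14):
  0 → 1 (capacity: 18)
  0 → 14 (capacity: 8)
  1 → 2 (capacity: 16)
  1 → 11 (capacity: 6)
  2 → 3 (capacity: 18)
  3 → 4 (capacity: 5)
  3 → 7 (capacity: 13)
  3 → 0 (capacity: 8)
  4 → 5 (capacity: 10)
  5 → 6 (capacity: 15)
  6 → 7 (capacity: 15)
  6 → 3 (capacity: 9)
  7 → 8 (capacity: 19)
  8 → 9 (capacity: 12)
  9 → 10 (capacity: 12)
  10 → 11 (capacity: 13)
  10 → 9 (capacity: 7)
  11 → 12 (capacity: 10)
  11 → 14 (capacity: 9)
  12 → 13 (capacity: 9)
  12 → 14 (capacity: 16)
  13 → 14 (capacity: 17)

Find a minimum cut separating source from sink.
Min cut value = 26, edges: (0,14), (1,11), (9,10)

Min cut value: 26
Partition: S = [0, 1, 2, 3, 4, 5, 6, 7, 8, 9], T = [10, 11, 12, 13, 14]
Cut edges: (0,14), (1,11), (9,10)

By max-flow min-cut theorem, max flow = min cut = 26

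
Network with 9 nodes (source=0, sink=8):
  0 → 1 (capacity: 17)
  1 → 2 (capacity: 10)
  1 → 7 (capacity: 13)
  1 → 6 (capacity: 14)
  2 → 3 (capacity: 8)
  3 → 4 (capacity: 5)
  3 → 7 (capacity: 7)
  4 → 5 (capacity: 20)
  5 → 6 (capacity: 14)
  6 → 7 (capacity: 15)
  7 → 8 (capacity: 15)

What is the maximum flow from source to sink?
Maximum flow = 15

Max flow: 15

Flow assignment:
  0 → 1: 15/17
  1 → 7: 13/13
  1 → 6: 2/14
  6 → 7: 2/15
  7 → 8: 15/15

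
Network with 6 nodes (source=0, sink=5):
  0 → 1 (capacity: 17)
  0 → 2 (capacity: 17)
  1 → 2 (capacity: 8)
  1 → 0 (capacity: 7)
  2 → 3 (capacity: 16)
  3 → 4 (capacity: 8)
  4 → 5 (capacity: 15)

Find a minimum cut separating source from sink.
Min cut value = 8, edges: (3,4)

Min cut value: 8
Partition: S = [0, 1, 2, 3], T = [4, 5]
Cut edges: (3,4)

By max-flow min-cut theorem, max flow = min cut = 8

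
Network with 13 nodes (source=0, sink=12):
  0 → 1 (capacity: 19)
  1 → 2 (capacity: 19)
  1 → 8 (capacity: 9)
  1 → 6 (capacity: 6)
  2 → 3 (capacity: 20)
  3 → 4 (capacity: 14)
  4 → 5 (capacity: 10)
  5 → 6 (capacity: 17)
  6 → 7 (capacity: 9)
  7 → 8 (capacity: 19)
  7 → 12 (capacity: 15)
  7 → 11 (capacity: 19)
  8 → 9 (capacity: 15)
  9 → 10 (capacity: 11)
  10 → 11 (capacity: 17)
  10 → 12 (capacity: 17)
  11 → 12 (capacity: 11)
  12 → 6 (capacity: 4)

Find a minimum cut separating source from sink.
Min cut value = 18, edges: (1,8), (6,7)

Min cut value: 18
Partition: S = [0, 1, 2, 3, 4, 5, 6], T = [7, 8, 9, 10, 11, 12]
Cut edges: (1,8), (6,7)

By max-flow min-cut theorem, max flow = min cut = 18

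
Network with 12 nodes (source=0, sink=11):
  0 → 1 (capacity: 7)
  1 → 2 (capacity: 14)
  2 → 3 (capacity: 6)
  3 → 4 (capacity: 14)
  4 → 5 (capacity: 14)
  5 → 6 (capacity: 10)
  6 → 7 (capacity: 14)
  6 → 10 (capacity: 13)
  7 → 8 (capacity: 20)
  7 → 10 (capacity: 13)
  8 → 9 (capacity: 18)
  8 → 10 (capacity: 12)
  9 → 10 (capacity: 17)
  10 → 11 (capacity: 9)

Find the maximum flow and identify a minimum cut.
Max flow = 6, Min cut edges: (2,3)

Maximum flow: 6
Minimum cut: (2,3)
Partition: S = [0, 1, 2], T = [3, 4, 5, 6, 7, 8, 9, 10, 11]

Max-flow min-cut theorem verified: both equal 6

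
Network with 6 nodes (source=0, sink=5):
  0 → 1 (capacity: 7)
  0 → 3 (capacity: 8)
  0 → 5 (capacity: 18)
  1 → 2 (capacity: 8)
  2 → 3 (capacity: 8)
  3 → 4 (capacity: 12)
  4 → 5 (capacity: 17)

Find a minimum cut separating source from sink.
Min cut value = 30, edges: (0,5), (3,4)

Min cut value: 30
Partition: S = [0, 1, 2, 3], T = [4, 5]
Cut edges: (0,5), (3,4)

By max-flow min-cut theorem, max flow = min cut = 30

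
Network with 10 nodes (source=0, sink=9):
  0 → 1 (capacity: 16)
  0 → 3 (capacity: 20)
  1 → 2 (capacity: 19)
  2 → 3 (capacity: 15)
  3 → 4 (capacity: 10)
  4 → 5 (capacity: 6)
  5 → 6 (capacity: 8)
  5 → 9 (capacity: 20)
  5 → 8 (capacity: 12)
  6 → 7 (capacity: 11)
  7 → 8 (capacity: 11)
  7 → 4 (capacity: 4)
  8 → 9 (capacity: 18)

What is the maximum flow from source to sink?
Maximum flow = 6

Max flow: 6

Flow assignment:
  0 → 3: 6/20
  3 → 4: 6/10
  4 → 5: 6/6
  5 → 9: 6/20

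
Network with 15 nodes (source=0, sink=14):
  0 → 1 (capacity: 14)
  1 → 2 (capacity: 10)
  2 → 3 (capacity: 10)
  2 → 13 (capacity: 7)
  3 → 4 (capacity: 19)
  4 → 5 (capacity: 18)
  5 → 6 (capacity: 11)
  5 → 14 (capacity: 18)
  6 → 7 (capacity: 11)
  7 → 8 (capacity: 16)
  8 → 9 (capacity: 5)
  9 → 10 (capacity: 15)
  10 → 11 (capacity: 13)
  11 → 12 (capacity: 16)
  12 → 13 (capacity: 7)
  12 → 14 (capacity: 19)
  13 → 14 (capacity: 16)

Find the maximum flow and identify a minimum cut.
Max flow = 10, Min cut edges: (1,2)

Maximum flow: 10
Minimum cut: (1,2)
Partition: S = [0, 1], T = [2, 3, 4, 5, 6, 7, 8, 9, 10, 11, 12, 13, 14]

Max-flow min-cut theorem verified: both equal 10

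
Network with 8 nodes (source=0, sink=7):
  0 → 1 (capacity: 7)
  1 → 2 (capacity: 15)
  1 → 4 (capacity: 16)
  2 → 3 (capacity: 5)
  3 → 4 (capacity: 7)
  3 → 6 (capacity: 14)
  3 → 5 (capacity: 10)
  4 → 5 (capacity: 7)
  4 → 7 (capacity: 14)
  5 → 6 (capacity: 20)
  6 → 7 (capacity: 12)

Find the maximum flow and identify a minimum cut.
Max flow = 7, Min cut edges: (0,1)

Maximum flow: 7
Minimum cut: (0,1)
Partition: S = [0], T = [1, 2, 3, 4, 5, 6, 7]

Max-flow min-cut theorem verified: both equal 7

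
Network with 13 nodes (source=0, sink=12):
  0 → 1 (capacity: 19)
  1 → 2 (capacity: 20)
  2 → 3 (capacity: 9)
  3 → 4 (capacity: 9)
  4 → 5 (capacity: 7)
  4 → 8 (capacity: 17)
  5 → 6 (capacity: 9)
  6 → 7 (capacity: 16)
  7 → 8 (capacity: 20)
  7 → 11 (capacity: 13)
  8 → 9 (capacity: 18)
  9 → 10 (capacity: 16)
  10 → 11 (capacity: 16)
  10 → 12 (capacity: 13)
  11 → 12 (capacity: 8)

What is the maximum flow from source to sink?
Maximum flow = 9

Max flow: 9

Flow assignment:
  0 → 1: 9/19
  1 → 2: 9/20
  2 → 3: 9/9
  3 → 4: 9/9
  4 → 8: 9/17
  8 → 9: 9/18
  9 → 10: 9/16
  10 → 12: 9/13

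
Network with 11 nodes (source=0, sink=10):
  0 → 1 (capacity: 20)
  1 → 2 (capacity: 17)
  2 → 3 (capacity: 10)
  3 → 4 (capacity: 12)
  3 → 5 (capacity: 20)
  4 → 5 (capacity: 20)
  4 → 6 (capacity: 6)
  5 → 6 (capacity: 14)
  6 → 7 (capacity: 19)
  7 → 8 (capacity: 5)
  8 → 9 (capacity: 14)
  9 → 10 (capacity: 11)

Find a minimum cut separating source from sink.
Min cut value = 5, edges: (7,8)

Min cut value: 5
Partition: S = [0, 1, 2, 3, 4, 5, 6, 7], T = [8, 9, 10]
Cut edges: (7,8)

By max-flow min-cut theorem, max flow = min cut = 5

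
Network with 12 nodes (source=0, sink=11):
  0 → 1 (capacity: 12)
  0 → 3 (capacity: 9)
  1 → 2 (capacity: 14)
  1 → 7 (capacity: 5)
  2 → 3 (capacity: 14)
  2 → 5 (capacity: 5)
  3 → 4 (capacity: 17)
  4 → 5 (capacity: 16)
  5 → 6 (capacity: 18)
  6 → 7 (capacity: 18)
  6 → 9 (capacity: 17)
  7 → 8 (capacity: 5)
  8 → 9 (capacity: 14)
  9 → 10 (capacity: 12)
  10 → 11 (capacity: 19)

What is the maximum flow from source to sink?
Maximum flow = 12

Max flow: 12

Flow assignment:
  0 → 1: 7/12
  0 → 3: 5/9
  1 → 2: 7/14
  2 → 3: 6/14
  2 → 5: 1/5
  3 → 4: 11/17
  4 → 5: 11/16
  5 → 6: 12/18
  6 → 7: 5/18
  6 → 9: 7/17
  7 → 8: 5/5
  8 → 9: 5/14
  9 → 10: 12/12
  10 → 11: 12/19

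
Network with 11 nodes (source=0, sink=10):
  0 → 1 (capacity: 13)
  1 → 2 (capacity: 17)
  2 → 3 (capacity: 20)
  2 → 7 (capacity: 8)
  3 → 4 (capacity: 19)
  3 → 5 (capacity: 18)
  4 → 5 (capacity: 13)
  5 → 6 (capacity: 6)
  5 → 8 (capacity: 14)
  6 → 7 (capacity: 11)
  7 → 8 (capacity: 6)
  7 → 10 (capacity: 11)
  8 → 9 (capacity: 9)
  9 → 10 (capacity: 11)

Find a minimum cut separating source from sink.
Min cut value = 13, edges: (0,1)

Min cut value: 13
Partition: S = [0], T = [1, 2, 3, 4, 5, 6, 7, 8, 9, 10]
Cut edges: (0,1)

By max-flow min-cut theorem, max flow = min cut = 13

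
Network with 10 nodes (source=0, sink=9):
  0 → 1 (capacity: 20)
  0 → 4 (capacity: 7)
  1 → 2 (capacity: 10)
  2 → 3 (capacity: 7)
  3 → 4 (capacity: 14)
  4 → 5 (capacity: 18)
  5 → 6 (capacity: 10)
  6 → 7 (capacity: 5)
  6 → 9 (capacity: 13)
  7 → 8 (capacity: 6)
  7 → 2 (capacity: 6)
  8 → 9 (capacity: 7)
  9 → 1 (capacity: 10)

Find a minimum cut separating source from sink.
Min cut value = 10, edges: (5,6)

Min cut value: 10
Partition: S = [0, 1, 2, 3, 4, 5], T = [6, 7, 8, 9]
Cut edges: (5,6)

By max-flow min-cut theorem, max flow = min cut = 10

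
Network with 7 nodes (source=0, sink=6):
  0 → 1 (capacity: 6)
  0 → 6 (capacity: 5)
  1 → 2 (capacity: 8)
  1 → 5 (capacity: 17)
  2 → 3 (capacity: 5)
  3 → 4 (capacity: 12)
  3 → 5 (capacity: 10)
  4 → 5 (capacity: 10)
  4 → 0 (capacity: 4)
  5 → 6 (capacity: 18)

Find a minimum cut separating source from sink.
Min cut value = 11, edges: (0,1), (0,6)

Min cut value: 11
Partition: S = [0], T = [1, 2, 3, 4, 5, 6]
Cut edges: (0,1), (0,6)

By max-flow min-cut theorem, max flow = min cut = 11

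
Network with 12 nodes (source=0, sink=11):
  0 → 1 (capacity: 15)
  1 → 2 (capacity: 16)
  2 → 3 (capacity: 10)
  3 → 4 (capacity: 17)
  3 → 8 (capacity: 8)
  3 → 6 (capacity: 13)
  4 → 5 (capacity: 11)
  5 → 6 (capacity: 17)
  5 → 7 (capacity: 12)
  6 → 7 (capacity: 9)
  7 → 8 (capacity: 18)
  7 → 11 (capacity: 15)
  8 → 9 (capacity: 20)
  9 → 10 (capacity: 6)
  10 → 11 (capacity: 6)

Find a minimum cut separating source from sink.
Min cut value = 10, edges: (2,3)

Min cut value: 10
Partition: S = [0, 1, 2], T = [3, 4, 5, 6, 7, 8, 9, 10, 11]
Cut edges: (2,3)

By max-flow min-cut theorem, max flow = min cut = 10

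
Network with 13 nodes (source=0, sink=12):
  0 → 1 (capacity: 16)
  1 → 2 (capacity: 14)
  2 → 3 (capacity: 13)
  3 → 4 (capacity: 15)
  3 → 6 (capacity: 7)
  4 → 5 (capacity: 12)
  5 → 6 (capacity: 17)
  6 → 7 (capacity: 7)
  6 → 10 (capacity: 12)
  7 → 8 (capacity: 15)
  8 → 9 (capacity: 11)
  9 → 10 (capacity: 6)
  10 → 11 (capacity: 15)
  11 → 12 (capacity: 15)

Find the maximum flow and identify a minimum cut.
Max flow = 13, Min cut edges: (2,3)

Maximum flow: 13
Minimum cut: (2,3)
Partition: S = [0, 1, 2], T = [3, 4, 5, 6, 7, 8, 9, 10, 11, 12]

Max-flow min-cut theorem verified: both equal 13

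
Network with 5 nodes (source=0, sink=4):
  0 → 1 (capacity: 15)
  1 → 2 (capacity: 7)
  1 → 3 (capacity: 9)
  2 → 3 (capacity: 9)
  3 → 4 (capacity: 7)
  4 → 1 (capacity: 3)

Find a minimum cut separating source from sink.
Min cut value = 7, edges: (3,4)

Min cut value: 7
Partition: S = [0, 1, 2, 3], T = [4]
Cut edges: (3,4)

By max-flow min-cut theorem, max flow = min cut = 7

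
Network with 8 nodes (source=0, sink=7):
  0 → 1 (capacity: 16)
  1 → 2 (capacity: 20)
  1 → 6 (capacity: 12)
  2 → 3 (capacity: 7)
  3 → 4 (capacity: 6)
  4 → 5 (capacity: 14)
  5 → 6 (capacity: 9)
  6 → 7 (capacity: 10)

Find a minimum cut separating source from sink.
Min cut value = 10, edges: (6,7)

Min cut value: 10
Partition: S = [0, 1, 2, 3, 4, 5, 6], T = [7]
Cut edges: (6,7)

By max-flow min-cut theorem, max flow = min cut = 10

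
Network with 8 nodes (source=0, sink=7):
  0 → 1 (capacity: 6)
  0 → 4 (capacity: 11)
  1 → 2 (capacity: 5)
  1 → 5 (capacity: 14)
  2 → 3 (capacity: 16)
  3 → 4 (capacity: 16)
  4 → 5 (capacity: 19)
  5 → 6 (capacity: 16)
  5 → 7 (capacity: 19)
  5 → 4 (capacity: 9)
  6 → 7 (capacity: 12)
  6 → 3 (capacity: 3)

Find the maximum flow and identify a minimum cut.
Max flow = 17, Min cut edges: (0,1), (0,4)

Maximum flow: 17
Minimum cut: (0,1), (0,4)
Partition: S = [0], T = [1, 2, 3, 4, 5, 6, 7]

Max-flow min-cut theorem verified: both equal 17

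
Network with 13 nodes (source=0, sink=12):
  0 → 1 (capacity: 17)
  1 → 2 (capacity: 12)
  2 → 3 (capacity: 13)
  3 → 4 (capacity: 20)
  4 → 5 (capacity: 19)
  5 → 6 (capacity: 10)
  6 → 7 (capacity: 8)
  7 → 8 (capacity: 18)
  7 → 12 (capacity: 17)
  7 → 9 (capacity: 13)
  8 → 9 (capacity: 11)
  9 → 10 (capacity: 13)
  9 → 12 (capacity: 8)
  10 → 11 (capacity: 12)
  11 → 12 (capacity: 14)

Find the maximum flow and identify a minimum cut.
Max flow = 8, Min cut edges: (6,7)

Maximum flow: 8
Minimum cut: (6,7)
Partition: S = [0, 1, 2, 3, 4, 5, 6], T = [7, 8, 9, 10, 11, 12]

Max-flow min-cut theorem verified: both equal 8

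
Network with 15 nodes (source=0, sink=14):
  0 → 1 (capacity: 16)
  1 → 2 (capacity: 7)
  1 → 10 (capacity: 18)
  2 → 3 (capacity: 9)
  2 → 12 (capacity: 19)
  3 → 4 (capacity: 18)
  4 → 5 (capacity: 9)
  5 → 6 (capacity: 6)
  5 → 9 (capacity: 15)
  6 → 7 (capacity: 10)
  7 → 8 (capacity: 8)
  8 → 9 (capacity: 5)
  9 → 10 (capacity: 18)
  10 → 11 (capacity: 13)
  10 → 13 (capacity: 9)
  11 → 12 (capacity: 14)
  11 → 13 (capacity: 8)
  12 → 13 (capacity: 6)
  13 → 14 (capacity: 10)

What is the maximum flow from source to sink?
Maximum flow = 10

Max flow: 10

Flow assignment:
  0 → 1: 10/16
  1 → 10: 10/18
  10 → 11: 1/13
  10 → 13: 9/9
  11 → 13: 1/8
  13 → 14: 10/10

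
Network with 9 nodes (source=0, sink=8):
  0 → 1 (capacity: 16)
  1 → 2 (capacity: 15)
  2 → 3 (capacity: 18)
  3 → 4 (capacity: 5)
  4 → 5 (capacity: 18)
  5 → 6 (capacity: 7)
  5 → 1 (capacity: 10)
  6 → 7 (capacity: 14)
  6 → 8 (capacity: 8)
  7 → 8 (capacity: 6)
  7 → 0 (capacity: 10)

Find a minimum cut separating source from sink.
Min cut value = 5, edges: (3,4)

Min cut value: 5
Partition: S = [0, 1, 2, 3], T = [4, 5, 6, 7, 8]
Cut edges: (3,4)

By max-flow min-cut theorem, max flow = min cut = 5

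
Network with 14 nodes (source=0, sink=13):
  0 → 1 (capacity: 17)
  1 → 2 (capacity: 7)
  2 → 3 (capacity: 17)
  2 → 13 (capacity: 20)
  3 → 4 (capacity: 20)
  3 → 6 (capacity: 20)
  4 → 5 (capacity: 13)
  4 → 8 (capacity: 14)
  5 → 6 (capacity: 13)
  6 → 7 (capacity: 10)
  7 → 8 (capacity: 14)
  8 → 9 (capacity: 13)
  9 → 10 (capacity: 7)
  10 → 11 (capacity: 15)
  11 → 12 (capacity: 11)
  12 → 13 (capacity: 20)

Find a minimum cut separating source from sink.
Min cut value = 7, edges: (1,2)

Min cut value: 7
Partition: S = [0, 1], T = [2, 3, 4, 5, 6, 7, 8, 9, 10, 11, 12, 13]
Cut edges: (1,2)

By max-flow min-cut theorem, max flow = min cut = 7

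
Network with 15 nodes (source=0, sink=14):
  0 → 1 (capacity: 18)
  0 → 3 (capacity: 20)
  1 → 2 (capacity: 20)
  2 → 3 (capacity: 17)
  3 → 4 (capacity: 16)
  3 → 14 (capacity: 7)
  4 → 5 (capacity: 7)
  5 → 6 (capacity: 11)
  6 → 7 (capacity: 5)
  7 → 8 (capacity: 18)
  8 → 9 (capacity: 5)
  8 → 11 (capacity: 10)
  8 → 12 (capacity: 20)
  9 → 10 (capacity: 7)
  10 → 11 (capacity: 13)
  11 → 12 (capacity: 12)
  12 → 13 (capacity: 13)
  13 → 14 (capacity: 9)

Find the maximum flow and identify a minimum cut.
Max flow = 12, Min cut edges: (3,14), (6,7)

Maximum flow: 12
Minimum cut: (3,14), (6,7)
Partition: S = [0, 1, 2, 3, 4, 5, 6], T = [7, 8, 9, 10, 11, 12, 13, 14]

Max-flow min-cut theorem verified: both equal 12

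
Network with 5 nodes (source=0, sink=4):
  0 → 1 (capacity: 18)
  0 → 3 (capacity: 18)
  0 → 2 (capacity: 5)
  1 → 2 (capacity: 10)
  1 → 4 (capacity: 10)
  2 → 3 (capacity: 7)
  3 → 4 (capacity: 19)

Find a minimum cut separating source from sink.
Min cut value = 29, edges: (1,4), (3,4)

Min cut value: 29
Partition: S = [0, 1, 2, 3], T = [4]
Cut edges: (1,4), (3,4)

By max-flow min-cut theorem, max flow = min cut = 29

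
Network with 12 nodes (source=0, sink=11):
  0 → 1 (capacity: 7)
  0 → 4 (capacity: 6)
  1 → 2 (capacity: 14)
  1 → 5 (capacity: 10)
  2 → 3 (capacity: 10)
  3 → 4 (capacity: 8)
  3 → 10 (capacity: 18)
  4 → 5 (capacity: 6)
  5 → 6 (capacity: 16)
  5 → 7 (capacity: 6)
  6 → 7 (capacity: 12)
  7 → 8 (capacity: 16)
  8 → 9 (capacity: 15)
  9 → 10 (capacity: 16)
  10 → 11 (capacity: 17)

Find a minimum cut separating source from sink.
Min cut value = 13, edges: (0,1), (4,5)

Min cut value: 13
Partition: S = [0, 4], T = [1, 2, 3, 5, 6, 7, 8, 9, 10, 11]
Cut edges: (0,1), (4,5)

By max-flow min-cut theorem, max flow = min cut = 13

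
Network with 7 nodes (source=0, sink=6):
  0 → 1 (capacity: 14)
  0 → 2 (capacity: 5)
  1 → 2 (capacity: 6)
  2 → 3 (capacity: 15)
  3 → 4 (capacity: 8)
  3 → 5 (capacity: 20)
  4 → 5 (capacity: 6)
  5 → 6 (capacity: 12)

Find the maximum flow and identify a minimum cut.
Max flow = 11, Min cut edges: (0,2), (1,2)

Maximum flow: 11
Minimum cut: (0,2), (1,2)
Partition: S = [0, 1], T = [2, 3, 4, 5, 6]

Max-flow min-cut theorem verified: both equal 11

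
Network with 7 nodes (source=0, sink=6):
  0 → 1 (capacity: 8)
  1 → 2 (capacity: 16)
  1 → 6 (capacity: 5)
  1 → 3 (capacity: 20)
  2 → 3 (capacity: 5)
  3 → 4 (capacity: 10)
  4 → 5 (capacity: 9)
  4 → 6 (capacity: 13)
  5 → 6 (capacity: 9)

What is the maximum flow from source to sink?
Maximum flow = 8

Max flow: 8

Flow assignment:
  0 → 1: 8/8
  1 → 6: 5/5
  1 → 3: 3/20
  3 → 4: 3/10
  4 → 6: 3/13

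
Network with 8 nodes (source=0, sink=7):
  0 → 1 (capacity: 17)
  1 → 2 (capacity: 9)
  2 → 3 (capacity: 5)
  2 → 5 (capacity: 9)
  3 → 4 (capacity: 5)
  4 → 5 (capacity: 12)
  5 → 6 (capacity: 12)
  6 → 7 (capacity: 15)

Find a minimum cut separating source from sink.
Min cut value = 9, edges: (1,2)

Min cut value: 9
Partition: S = [0, 1], T = [2, 3, 4, 5, 6, 7]
Cut edges: (1,2)

By max-flow min-cut theorem, max flow = min cut = 9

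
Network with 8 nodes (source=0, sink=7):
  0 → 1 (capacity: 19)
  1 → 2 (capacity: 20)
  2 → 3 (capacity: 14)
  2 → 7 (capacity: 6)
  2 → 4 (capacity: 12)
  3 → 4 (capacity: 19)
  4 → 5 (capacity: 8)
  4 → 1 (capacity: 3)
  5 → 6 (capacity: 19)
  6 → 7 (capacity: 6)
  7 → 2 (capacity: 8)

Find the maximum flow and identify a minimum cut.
Max flow = 12, Min cut edges: (2,7), (6,7)

Maximum flow: 12
Minimum cut: (2,7), (6,7)
Partition: S = [0, 1, 2, 3, 4, 5, 6], T = [7]

Max-flow min-cut theorem verified: both equal 12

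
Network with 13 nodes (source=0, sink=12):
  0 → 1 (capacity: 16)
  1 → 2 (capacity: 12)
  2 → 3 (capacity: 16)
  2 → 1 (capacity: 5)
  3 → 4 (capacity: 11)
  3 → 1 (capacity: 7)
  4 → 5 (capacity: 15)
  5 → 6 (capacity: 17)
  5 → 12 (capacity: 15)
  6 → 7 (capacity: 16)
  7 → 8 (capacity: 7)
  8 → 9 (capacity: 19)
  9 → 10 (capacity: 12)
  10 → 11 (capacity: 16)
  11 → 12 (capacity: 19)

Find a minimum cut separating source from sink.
Min cut value = 11, edges: (3,4)

Min cut value: 11
Partition: S = [0, 1, 2, 3], T = [4, 5, 6, 7, 8, 9, 10, 11, 12]
Cut edges: (3,4)

By max-flow min-cut theorem, max flow = min cut = 11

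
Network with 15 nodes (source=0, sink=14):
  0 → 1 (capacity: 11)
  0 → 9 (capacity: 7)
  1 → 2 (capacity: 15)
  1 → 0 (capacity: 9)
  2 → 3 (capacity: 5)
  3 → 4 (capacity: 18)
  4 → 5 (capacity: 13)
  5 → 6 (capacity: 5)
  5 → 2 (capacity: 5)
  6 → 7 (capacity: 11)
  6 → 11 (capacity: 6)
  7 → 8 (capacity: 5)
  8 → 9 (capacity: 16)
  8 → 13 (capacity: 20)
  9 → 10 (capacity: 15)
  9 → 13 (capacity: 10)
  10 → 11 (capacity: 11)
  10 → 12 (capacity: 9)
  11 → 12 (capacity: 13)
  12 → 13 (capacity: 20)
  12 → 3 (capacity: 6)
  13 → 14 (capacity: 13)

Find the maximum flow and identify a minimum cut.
Max flow = 12, Min cut edges: (0,9), (5,6)

Maximum flow: 12
Minimum cut: (0,9), (5,6)
Partition: S = [0, 1, 2, 3, 4, 5], T = [6, 7, 8, 9, 10, 11, 12, 13, 14]

Max-flow min-cut theorem verified: both equal 12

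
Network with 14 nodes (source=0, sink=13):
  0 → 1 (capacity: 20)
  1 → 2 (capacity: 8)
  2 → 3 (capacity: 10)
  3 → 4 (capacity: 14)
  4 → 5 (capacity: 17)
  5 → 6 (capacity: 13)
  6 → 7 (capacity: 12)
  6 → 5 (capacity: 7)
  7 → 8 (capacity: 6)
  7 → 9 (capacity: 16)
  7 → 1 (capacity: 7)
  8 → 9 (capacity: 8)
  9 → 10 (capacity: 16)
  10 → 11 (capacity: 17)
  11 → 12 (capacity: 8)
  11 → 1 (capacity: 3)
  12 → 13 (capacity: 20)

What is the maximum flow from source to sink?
Maximum flow = 8

Max flow: 8

Flow assignment:
  0 → 1: 8/20
  1 → 2: 8/8
  2 → 3: 8/10
  3 → 4: 8/14
  4 → 5: 8/17
  5 → 6: 8/13
  6 → 7: 8/12
  7 → 9: 8/16
  9 → 10: 8/16
  10 → 11: 8/17
  11 → 12: 8/8
  12 → 13: 8/20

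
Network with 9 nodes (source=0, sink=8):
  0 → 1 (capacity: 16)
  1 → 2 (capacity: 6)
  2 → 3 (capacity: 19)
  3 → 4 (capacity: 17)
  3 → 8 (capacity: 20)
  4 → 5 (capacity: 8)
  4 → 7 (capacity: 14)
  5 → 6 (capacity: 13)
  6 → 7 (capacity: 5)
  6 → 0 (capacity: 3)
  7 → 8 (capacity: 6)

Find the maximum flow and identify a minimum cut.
Max flow = 6, Min cut edges: (1,2)

Maximum flow: 6
Minimum cut: (1,2)
Partition: S = [0, 1], T = [2, 3, 4, 5, 6, 7, 8]

Max-flow min-cut theorem verified: both equal 6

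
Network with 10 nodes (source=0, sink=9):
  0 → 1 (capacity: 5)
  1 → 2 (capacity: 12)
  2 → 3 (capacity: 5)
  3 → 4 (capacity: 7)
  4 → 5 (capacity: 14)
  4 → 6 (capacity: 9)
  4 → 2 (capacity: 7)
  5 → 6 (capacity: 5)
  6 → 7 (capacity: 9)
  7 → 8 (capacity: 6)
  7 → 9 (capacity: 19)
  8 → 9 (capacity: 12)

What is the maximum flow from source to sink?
Maximum flow = 5

Max flow: 5

Flow assignment:
  0 → 1: 5/5
  1 → 2: 5/12
  2 → 3: 5/5
  3 → 4: 5/7
  4 → 6: 5/9
  6 → 7: 5/9
  7 → 9: 5/19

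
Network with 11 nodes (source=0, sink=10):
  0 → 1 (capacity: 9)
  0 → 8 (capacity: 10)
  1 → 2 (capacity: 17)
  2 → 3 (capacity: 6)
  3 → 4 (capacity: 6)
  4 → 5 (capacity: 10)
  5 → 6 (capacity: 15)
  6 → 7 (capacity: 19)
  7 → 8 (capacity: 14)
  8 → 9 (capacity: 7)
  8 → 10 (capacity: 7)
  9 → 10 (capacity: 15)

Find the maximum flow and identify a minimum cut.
Max flow = 14, Min cut edges: (8,9), (8,10)

Maximum flow: 14
Minimum cut: (8,9), (8,10)
Partition: S = [0, 1, 2, 3, 4, 5, 6, 7, 8], T = [9, 10]

Max-flow min-cut theorem verified: both equal 14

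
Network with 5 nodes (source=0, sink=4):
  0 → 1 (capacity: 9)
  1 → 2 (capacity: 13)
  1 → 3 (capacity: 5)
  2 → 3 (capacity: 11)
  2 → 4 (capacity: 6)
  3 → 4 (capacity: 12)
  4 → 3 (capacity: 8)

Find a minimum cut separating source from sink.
Min cut value = 9, edges: (0,1)

Min cut value: 9
Partition: S = [0], T = [1, 2, 3, 4]
Cut edges: (0,1)

By max-flow min-cut theorem, max flow = min cut = 9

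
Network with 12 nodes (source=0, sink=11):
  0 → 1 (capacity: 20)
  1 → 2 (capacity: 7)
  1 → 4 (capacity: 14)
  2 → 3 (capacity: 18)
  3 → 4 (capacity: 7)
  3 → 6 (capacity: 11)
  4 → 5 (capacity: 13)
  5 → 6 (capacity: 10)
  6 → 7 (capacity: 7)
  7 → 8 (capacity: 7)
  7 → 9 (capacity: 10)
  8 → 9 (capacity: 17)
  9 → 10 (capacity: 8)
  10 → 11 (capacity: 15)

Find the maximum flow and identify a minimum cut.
Max flow = 7, Min cut edges: (6,7)

Maximum flow: 7
Minimum cut: (6,7)
Partition: S = [0, 1, 2, 3, 4, 5, 6], T = [7, 8, 9, 10, 11]

Max-flow min-cut theorem verified: both equal 7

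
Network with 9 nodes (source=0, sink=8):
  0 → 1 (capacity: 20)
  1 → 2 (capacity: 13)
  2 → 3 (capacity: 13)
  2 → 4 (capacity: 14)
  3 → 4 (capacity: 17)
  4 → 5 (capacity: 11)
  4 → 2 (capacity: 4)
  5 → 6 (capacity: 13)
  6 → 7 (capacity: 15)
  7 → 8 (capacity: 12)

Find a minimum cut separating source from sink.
Min cut value = 11, edges: (4,5)

Min cut value: 11
Partition: S = [0, 1, 2, 3, 4], T = [5, 6, 7, 8]
Cut edges: (4,5)

By max-flow min-cut theorem, max flow = min cut = 11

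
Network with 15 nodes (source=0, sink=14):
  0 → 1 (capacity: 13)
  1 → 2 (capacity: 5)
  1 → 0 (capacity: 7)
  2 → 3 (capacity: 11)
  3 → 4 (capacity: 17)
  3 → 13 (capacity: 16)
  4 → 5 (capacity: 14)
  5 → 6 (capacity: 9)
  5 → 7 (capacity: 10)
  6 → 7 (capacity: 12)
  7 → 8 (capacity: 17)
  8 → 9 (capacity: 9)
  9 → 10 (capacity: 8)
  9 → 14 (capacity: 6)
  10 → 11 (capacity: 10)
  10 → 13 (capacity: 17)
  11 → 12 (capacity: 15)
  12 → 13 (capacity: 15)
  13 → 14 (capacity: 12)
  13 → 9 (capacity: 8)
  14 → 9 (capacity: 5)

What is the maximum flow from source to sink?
Maximum flow = 5

Max flow: 5

Flow assignment:
  0 → 1: 5/13
  1 → 2: 5/5
  2 → 3: 5/11
  3 → 13: 5/16
  13 → 14: 5/12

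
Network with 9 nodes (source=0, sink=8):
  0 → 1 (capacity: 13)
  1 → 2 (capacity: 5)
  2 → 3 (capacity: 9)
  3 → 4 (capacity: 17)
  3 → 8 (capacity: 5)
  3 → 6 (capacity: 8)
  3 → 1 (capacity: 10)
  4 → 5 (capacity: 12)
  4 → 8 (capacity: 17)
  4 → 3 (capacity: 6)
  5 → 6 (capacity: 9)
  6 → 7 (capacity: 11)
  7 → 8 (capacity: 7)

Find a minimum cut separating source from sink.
Min cut value = 5, edges: (1,2)

Min cut value: 5
Partition: S = [0, 1], T = [2, 3, 4, 5, 6, 7, 8]
Cut edges: (1,2)

By max-flow min-cut theorem, max flow = min cut = 5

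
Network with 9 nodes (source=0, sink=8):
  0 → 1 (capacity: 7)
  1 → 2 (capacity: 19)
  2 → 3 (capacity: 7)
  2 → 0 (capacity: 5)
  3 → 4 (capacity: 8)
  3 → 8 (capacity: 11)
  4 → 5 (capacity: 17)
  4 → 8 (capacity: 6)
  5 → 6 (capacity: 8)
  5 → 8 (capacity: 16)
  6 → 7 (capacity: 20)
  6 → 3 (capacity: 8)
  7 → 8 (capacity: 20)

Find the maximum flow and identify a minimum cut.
Max flow = 7, Min cut edges: (2,3)

Maximum flow: 7
Minimum cut: (2,3)
Partition: S = [0, 1, 2], T = [3, 4, 5, 6, 7, 8]

Max-flow min-cut theorem verified: both equal 7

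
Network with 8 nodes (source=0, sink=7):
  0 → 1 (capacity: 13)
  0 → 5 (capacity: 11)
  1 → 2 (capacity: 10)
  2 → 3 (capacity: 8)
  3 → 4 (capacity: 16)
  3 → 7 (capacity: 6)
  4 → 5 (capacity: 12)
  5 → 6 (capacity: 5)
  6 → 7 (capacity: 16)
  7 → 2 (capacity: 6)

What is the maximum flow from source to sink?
Maximum flow = 11

Max flow: 11

Flow assignment:
  0 → 1: 6/13
  0 → 5: 5/11
  1 → 2: 6/10
  2 → 3: 6/8
  3 → 7: 6/6
  5 → 6: 5/5
  6 → 7: 5/16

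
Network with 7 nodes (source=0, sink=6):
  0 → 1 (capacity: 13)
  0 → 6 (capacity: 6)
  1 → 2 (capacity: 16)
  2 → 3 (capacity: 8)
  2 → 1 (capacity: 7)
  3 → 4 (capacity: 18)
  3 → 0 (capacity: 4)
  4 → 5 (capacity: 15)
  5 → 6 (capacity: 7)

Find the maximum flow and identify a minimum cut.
Max flow = 13, Min cut edges: (0,6), (5,6)

Maximum flow: 13
Minimum cut: (0,6), (5,6)
Partition: S = [0, 1, 2, 3, 4, 5], T = [6]

Max-flow min-cut theorem verified: both equal 13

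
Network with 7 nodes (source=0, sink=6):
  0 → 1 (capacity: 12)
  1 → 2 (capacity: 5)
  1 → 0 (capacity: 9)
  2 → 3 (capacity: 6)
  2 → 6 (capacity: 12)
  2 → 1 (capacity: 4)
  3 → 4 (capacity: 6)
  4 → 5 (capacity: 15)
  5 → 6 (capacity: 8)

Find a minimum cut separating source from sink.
Min cut value = 5, edges: (1,2)

Min cut value: 5
Partition: S = [0, 1], T = [2, 3, 4, 5, 6]
Cut edges: (1,2)

By max-flow min-cut theorem, max flow = min cut = 5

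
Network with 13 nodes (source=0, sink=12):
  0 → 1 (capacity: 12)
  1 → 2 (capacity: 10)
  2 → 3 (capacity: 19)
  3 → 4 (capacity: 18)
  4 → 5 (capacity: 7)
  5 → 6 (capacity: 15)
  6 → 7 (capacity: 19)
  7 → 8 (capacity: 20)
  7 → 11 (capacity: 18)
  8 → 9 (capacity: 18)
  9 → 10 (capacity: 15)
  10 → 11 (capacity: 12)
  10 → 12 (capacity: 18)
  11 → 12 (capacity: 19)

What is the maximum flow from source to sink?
Maximum flow = 7

Max flow: 7

Flow assignment:
  0 → 1: 7/12
  1 → 2: 7/10
  2 → 3: 7/19
  3 → 4: 7/18
  4 → 5: 7/7
  5 → 6: 7/15
  6 → 7: 7/19
  7 → 11: 7/18
  11 → 12: 7/19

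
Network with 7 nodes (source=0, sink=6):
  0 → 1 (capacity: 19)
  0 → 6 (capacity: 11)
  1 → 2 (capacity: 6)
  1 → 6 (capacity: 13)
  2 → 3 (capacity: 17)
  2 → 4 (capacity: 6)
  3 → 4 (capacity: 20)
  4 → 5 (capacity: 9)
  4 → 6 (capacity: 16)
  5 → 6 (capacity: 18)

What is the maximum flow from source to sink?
Maximum flow = 30

Max flow: 30

Flow assignment:
  0 → 1: 19/19
  0 → 6: 11/11
  1 → 2: 6/6
  1 → 6: 13/13
  2 → 4: 6/6
  4 → 6: 6/16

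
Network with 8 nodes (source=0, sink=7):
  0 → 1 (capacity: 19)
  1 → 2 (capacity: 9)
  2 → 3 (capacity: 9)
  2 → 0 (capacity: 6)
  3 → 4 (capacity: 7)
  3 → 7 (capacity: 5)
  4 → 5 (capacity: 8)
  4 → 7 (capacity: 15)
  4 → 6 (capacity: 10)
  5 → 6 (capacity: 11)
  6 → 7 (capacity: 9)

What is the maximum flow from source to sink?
Maximum flow = 9

Max flow: 9

Flow assignment:
  0 → 1: 9/19
  1 → 2: 9/9
  2 → 3: 9/9
  3 → 4: 4/7
  3 → 7: 5/5
  4 → 7: 4/15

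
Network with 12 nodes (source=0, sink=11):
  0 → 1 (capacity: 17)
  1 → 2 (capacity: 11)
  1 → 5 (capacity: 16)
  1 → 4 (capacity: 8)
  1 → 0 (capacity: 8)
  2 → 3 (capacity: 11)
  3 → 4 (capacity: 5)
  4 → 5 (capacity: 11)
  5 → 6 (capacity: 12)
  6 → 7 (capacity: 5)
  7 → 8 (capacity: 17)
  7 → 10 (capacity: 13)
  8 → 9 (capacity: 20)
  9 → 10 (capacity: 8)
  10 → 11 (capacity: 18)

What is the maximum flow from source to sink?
Maximum flow = 5

Max flow: 5

Flow assignment:
  0 → 1: 5/17
  1 → 5: 5/16
  5 → 6: 5/12
  6 → 7: 5/5
  7 → 10: 5/13
  10 → 11: 5/18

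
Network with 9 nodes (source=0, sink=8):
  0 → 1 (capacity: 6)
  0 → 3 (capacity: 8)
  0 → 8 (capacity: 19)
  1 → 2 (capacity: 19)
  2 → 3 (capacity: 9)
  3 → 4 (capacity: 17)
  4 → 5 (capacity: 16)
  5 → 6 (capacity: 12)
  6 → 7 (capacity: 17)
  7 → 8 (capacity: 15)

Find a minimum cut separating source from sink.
Min cut value = 31, edges: (0,8), (5,6)

Min cut value: 31
Partition: S = [0, 1, 2, 3, 4, 5], T = [6, 7, 8]
Cut edges: (0,8), (5,6)

By max-flow min-cut theorem, max flow = min cut = 31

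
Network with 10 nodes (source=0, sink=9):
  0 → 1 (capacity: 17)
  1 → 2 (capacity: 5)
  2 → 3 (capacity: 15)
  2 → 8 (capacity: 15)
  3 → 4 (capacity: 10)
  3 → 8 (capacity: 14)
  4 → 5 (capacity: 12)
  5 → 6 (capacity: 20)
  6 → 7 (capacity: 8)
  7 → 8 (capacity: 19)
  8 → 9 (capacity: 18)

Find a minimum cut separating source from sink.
Min cut value = 5, edges: (1,2)

Min cut value: 5
Partition: S = [0, 1], T = [2, 3, 4, 5, 6, 7, 8, 9]
Cut edges: (1,2)

By max-flow min-cut theorem, max flow = min cut = 5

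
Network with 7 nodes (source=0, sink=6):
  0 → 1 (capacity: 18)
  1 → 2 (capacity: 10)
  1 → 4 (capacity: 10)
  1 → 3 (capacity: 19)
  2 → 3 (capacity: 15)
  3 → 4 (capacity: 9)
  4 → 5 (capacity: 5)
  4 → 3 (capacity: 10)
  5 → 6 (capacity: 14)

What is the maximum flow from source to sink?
Maximum flow = 5

Max flow: 5

Flow assignment:
  0 → 1: 5/18
  1 → 4: 5/10
  4 → 5: 5/5
  5 → 6: 5/14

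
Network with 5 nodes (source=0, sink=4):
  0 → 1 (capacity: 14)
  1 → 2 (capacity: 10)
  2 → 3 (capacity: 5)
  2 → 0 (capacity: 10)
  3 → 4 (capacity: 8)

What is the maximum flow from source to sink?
Maximum flow = 5

Max flow: 5

Flow assignment:
  0 → 1: 10/14
  1 → 2: 10/10
  2 → 3: 5/5
  2 → 0: 5/10
  3 → 4: 5/8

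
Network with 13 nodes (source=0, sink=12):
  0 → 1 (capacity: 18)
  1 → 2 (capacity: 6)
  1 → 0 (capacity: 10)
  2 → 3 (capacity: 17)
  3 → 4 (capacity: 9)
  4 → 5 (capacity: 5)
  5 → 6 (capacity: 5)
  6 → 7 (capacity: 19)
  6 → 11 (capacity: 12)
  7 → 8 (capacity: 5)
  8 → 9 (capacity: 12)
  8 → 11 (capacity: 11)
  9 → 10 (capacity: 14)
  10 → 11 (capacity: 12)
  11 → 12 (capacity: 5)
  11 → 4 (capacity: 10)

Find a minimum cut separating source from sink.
Min cut value = 5, edges: (11,12)

Min cut value: 5
Partition: S = [0, 1, 2, 3, 4, 5, 6, 7, 8, 9, 10, 11], T = [12]
Cut edges: (11,12)

By max-flow min-cut theorem, max flow = min cut = 5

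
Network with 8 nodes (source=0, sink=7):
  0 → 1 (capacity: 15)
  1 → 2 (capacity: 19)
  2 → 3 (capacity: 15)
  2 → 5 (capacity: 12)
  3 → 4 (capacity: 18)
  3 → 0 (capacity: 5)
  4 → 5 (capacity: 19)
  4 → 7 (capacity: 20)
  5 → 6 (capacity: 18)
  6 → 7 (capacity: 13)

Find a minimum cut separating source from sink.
Min cut value = 15, edges: (0,1)

Min cut value: 15
Partition: S = [0], T = [1, 2, 3, 4, 5, 6, 7]
Cut edges: (0,1)

By max-flow min-cut theorem, max flow = min cut = 15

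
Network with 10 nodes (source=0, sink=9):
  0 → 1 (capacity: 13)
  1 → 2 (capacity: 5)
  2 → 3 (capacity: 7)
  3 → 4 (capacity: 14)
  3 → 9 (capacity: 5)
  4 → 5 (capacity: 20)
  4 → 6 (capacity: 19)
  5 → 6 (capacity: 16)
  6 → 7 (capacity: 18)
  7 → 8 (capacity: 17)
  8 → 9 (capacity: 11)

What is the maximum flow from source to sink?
Maximum flow = 5

Max flow: 5

Flow assignment:
  0 → 1: 5/13
  1 → 2: 5/5
  2 → 3: 5/7
  3 → 9: 5/5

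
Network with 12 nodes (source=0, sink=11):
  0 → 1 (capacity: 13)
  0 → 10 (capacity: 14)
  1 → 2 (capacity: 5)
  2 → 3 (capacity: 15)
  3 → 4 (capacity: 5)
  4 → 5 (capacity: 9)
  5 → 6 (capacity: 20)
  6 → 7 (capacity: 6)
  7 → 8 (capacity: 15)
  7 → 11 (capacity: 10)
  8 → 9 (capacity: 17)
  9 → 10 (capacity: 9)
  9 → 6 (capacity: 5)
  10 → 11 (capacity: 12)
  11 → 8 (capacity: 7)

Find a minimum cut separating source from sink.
Min cut value = 17, edges: (3,4), (10,11)

Min cut value: 17
Partition: S = [0, 1, 2, 3, 10], T = [4, 5, 6, 7, 8, 9, 11]
Cut edges: (3,4), (10,11)

By max-flow min-cut theorem, max flow = min cut = 17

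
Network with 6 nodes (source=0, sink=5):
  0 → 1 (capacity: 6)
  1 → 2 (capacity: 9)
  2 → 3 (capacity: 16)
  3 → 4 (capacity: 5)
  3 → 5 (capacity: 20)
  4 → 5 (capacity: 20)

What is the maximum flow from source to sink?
Maximum flow = 6

Max flow: 6

Flow assignment:
  0 → 1: 6/6
  1 → 2: 6/9
  2 → 3: 6/16
  3 → 5: 6/20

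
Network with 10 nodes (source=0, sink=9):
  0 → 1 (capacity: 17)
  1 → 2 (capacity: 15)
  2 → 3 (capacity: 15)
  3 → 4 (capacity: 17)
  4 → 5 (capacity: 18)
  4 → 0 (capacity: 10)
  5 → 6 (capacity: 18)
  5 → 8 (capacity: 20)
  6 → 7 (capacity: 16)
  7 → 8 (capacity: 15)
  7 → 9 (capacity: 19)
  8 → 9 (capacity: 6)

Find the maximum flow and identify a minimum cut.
Max flow = 15, Min cut edges: (2,3)

Maximum flow: 15
Minimum cut: (2,3)
Partition: S = [0, 1, 2], T = [3, 4, 5, 6, 7, 8, 9]

Max-flow min-cut theorem verified: both equal 15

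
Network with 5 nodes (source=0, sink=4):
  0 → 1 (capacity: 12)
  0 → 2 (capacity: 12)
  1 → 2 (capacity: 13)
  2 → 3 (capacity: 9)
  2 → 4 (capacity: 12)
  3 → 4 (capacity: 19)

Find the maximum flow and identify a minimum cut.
Max flow = 21, Min cut edges: (2,3), (2,4)

Maximum flow: 21
Minimum cut: (2,3), (2,4)
Partition: S = [0, 1, 2], T = [3, 4]

Max-flow min-cut theorem verified: both equal 21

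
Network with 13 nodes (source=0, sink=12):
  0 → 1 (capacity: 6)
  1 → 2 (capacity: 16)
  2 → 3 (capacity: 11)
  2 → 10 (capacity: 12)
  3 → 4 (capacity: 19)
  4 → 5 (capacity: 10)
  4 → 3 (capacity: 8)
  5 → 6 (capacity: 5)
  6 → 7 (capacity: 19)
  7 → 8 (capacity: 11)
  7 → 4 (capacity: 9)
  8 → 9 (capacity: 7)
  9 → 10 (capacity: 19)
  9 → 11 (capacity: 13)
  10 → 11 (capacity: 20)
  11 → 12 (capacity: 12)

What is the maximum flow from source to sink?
Maximum flow = 6

Max flow: 6

Flow assignment:
  0 → 1: 6/6
  1 → 2: 6/16
  2 → 10: 6/12
  10 → 11: 6/20
  11 → 12: 6/12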